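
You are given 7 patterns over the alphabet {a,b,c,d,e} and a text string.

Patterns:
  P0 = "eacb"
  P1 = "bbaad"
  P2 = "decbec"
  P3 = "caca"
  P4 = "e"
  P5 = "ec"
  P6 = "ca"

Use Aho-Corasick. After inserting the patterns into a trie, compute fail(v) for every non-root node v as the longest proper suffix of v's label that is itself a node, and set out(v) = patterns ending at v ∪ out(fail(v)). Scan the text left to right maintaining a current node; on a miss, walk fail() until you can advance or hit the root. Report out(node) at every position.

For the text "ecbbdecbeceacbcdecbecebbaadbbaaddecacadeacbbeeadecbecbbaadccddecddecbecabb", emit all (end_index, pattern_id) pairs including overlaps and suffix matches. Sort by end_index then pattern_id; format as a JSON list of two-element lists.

Build:
Trie nodes:
  0='ε' goto b→5 c→16 d→10 e→1
  1='e' goto a→2 c→20  ←P4
  2='ea' goto c→3
  3='eac' goto b→4
  4='eacb' goto ·  ←P0
  5='b' goto b→6
  6='bb' goto a→7
  7='bba' goto a→8
  8='bbaa' goto d→9
  9='bbaad' goto ·  ←P1
  10='d' goto e→11
  11='de' goto c→12
  12='dec' goto b→13
  13='decb' goto e→14
  14='decbe' goto c→15
  15='decbec' goto ·  ←P2
  16='c' goto a→17
  17='ca' goto c→18  ←P6
  18='cac' goto a→19
  19='caca' goto ·  ←P3
  20='ec' goto ·  ←P5

BFS fail/out derivation:
  n1('e'): parent n0 fail=0; on 'e' 0 → fail=0;  out {4}∪∅={4}
  n5('b'): parent n0 fail=0; on 'b' 0 → fail=0;  out ∅∪∅=∅
  n10('d'): parent n0 fail=0; on 'd' 0 → fail=0;  out ∅∪∅=∅
  n16('c'): parent n0 fail=0; on 'c' 0 → fail=0;  out ∅∪∅=∅
  n2('ea'): parent n1 fail=0; on 'a' 0 → fail=0;  out ∅∪∅=∅
  n6('bb'): parent n5 fail=0; on 'b' 0 → fail=5;  out ∅∪∅=∅
  n11('de'): parent n10 fail=0; on 'e' 0 → fail=1;  out ∅∪{4}={4}
  n17('ca'): parent n16 fail=0; on 'a' 0 → fail=0;  out {6}∪∅={6}
  n20('ec'): parent n1 fail=0; on 'c' 0 → fail=16;  out {5}∪∅={5}
  n3('eac'): parent n2 fail=0; on 'c' 0 → fail=16;  out ∅∪∅=∅
  n7('bba'): parent n6 fail=5; on 'a' 5→0 → fail=0;  out ∅∪∅=∅
  n12('dec'): parent n11 fail=1; on 'c' 1 → fail=20;  out ∅∪{5}={5}
  n18('cac'): parent n17 fail=0; on 'c' 0 → fail=16;  out ∅∪∅=∅
  n4('eacb'): parent n3 fail=16; on 'b' 16→0 → fail=5;  out {0}∪∅={0}
  n8('bbaa'): parent n7 fail=0; on 'a' 0 → fail=0;  out ∅∪∅=∅
  n13('decb'): parent n12 fail=20; on 'b' 20→16→0 → fail=5;  out ∅∪∅=∅
  n19('caca'): parent n18 fail=16; on 'a' 16 → fail=17;  out {3}∪{6}={3,6}
  n9('bbaad'): parent n8 fail=0; on 'd' 0 → fail=10;  out {1}∪∅={1}
  n14('decbe'): parent n13 fail=5; on 'e' 5→0 → fail=1;  out ∅∪{4}={4}
  n15('decbec'): parent n14 fail=1; on 'c' 1 → fail=20;  out {2}∪{5}={2,5}

Text stream:
i=0 'e': node 0→1  → match P4@[0:0]
i=1 'c': node 1→20  → match P5@[0:1]
i=2 'b': node 20→5 ·f
i=3 'b': node 5→6
i=4 'd': node 6→10 ·f
i=5 'e': node 10→11  → match P4@[5:5]
i=6 'c': node 11→12  → match P5@[5:6]
i=7 'b': node 12→13
i=8 'e': node 13→14  → match P4@[8:8]
i=9 'c': node 14→15  → match P2@[4:9],P5@[8:9]
i=10 'e': node 15→1 ·f  → match P4@[10:10]
i=11 'a': node 1→2
i=12 'c': node 2→3
i=13 'b': node 3→4  → match P0@[10:13]
i=14 'c': node 4→16 ·f
i=15 'd': node 16→10 ·f
i=16 'e': node 10→11  → match P4@[16:16]
i=17 'c': node 11→12  → match P5@[16:17]
i=18 'b': node 12→13
i=19 'e': node 13→14  → match P4@[19:19]
i=20 'c': node 14→15  → match P2@[15:20],P5@[19:20]
i=21 'e': node 15→1 ·f  → match P4@[21:21]
i=22 'b': node 1→5 ·f
i=23 'b': node 5→6
i=24 'a': node 6→7
i=25 'a': node 7→8
i=26 'd': node 8→9  → match P1@[22:26]
i=27 'b': node 9→5 ·f
i=28 'b': node 5→6
i=29 'a': node 6→7
i=30 'a': node 7→8
i=31 'd': node 8→9  → match P1@[27:31]
i=32 'd': node 9→10 ·f
i=33 'e': node 10→11  → match P4@[33:33]
i=34 'c': node 11→12  → match P5@[33:34]
i=35 'a': node 12→17 ·f  → match P6@[34:35]
i=36 'c': node 17→18
i=37 'a': node 18→19  → match P3@[34:37],P6@[36:37]
i=38 'd': node 19→10 ·f
i=39 'e': node 10→11  → match P4@[39:39]
i=40 'a': node 11→2 ·f
i=41 'c': node 2→3
i=42 'b': node 3→4  → match P0@[39:42]
i=43 'b': node 4→6 ·f
i=44 'e': node 6→1 ·f  → match P4@[44:44]
i=45 'e': node 1→1 ·f  → match P4@[45:45]
i=46 'a': node 1→2
i=47 'd': node 2→10 ·f
i=48 'e': node 10→11  → match P4@[48:48]
i=49 'c': node 11→12  → match P5@[48:49]
i=50 'b': node 12→13
i=51 'e': node 13→14  → match P4@[51:51]
i=52 'c': node 14→15  → match P2@[47:52],P5@[51:52]
i=53 'b': node 15→5 ·f
i=54 'b': node 5→6
i=55 'a': node 6→7
i=56 'a': node 7→8
i=57 'd': node 8→9  → match P1@[53:57]
i=58 'c': node 9→16 ·f
i=59 'c': node 16→16 ·f
i=60 'd': node 16→10 ·f
i=61 'd': node 10→10 ·f
i=62 'e': node 10→11  → match P4@[62:62]
i=63 'c': node 11→12  → match P5@[62:63]
i=64 'd': node 12→10 ·f
i=65 'd': node 10→10 ·f
i=66 'e': node 10→11  → match P4@[66:66]
i=67 'c': node 11→12  → match P5@[66:67]
i=68 'b': node 12→13
i=69 'e': node 13→14  → match P4@[69:69]
i=70 'c': node 14→15  → match P2@[65:70],P5@[69:70]
i=71 'a': node 15→17 ·f  → match P6@[70:71]
i=72 'b': node 17→5 ·f
i=73 'b': node 5→6

Matches: [[0,4],[1,5],[5,4],[6,5],[8,4],[9,2],[9,5],[10,4],[13,0],[16,4],[17,5],[19,4],[20,2],[20,5],[21,4],[26,1],[31,1],[33,4],[34,5],[35,6],[37,3],[37,6],[39,4],[42,0],[44,4],[45,4],[48,4],[49,5],[51,4],[52,2],[52,5],[57,1],[62,4],[63,5],[66,4],[67,5],[69,4],[70,2],[70,5],[71,6]]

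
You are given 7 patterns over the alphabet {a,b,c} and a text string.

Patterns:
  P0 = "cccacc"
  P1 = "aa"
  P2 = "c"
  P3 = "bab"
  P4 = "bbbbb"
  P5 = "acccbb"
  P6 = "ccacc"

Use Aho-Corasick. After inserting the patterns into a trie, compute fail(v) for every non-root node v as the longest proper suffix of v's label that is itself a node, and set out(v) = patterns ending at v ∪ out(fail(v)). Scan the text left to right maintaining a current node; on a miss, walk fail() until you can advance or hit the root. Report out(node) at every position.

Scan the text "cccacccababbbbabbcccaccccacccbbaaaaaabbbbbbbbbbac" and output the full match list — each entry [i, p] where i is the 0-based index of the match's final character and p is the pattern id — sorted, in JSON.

Construct AC machine:
Trie (insert patterns):
  0='ε' goto a→7 b→9 c→1
  1='c' goto c→2  [P2 ends]
  2='cc' goto a→21 c→3
  3='ccc' goto a→4
  4='ccca' goto c→5
  5='cccac' goto c→6
  6='cccacc' goto ·  [P0 ends]
  7='a' goto a→8 c→16
  8='aa' goto ·  [P1 ends]
  9='b' goto a→10 b→12
  10='ba' goto b→11
  11='bab' goto ·  [P3 ends]
  12='bb' goto b→13
  13='bbb' goto b→14
  14='bbbb' goto b→15
  15='bbbbb' goto ·  [P4 ends]
  16='ac' goto c→17
  17='acc' goto c→18
  18='accc' goto b→19
  19='acccb' goto b→20
  20='acccbb' goto ·  [P5 ends]
  21='cca' goto c→22
  22='ccac' goto c→23
  23='ccacc' goto ·  [P6 ends]

BFS fail/out derivation:
  n1('c'): parent n0 fail=0; on 'c' 0 → fail=0;  out {2}∪∅={2}
  n7('a'): parent n0 fail=0; on 'a' 0 → fail=0;  out ∅∪∅=∅
  n9('b'): parent n0 fail=0; on 'b' 0 → fail=0;  out ∅∪∅=∅
  n2('cc'): parent n1 fail=0; on 'c' 0 → fail=1;  out ∅∪{2}={2}
  n8('aa'): parent n7 fail=0; on 'a' 0 → fail=7;  out {1}∪∅={1}
  n10('ba'): parent n9 fail=0; on 'a' 0 → fail=7;  out ∅∪∅=∅
  n12('bb'): parent n9 fail=0; on 'b' 0 → fail=9;  out ∅∪∅=∅
  n16('ac'): parent n7 fail=0; on 'c' 0 → fail=1;  out ∅∪{2}={2}
  n3('ccc'): parent n2 fail=1; on 'c' 1 → fail=2;  out ∅∪{2}={2}
  n11('bab'): parent n10 fail=7; on 'b' 7→0 → fail=9;  out {3}∪∅={3}
  n13('bbb'): parent n12 fail=9; on 'b' 9 → fail=12;  out ∅∪∅=∅
  n17('acc'): parent n16 fail=1; on 'c' 1 → fail=2;  out ∅∪{2}={2}
  n21('cca'): parent n2 fail=1; on 'a' 1→0 → fail=7;  out ∅∪∅=∅
  n4('ccca'): parent n3 fail=2; on 'a' 2 → fail=21;  out ∅∪∅=∅
  n14('bbbb'): parent n13 fail=12; on 'b' 12 → fail=13;  out ∅∪∅=∅
  n18('accc'): parent n17 fail=2; on 'c' 2 → fail=3;  out ∅∪{2}={2}
  n22('ccac'): parent n21 fail=7; on 'c' 7 → fail=16;  out ∅∪{2}={2}
  n5('cccac'): parent n4 fail=21; on 'c' 21 → fail=22;  out ∅∪{2}={2}
  n15('bbbbb'): parent n14 fail=13; on 'b' 13 → fail=14;  out {4}∪∅={4}
  n19('acccb'): parent n18 fail=3; on 'b' 3→2→1→0 → fail=9;  out ∅∪∅=∅
  n23('ccacc'): parent n22 fail=16; on 'c' 16 → fail=17;  out {6}∪{2}={2,6}
  n6('cccacc'): parent n5 fail=22; on 'c' 22 → fail=23;  out {0}∪{2,6}={0,2,6}
  n20('acccbb'): parent n19 fail=9; on 'b' 9 → fail=12;  out {5}∪∅={5}

Text stream:
i=0 'c': node 0→1  emit P2@[0:0]
i=1 'c': node 1→2  emit P2@[1:1]
i=2 'c': node 2→3  emit P2@[2:2]
i=3 'a': node 3→4
i=4 'c': node 4→5  emit P2@[4:4]
i=5 'c': node 5→6  emit P0@[0:5],P2@[5:5],P6@[1:5]
i=6 'c': node 6→18 ·f  emit P2@[6:6]
i=7 'a': node 18→4 ·f
i=8 'b': node 4→9 ·f
i=9 'a': node 9→10
i=10 'b': node 10→11  emit P3@[8:10]
i=11 'b': node 11→12 ·f
i=12 'b': node 12→13
i=13 'b': node 13→14
i=14 'a': node 14→10 ·f
i=15 'b': node 10→11  emit P3@[13:15]
i=16 'b': node 11→12 ·f
i=17 'c': node 12→1 ·f  emit P2@[17:17]
i=18 'c': node 1→2  emit P2@[18:18]
i=19 'c': node 2→3  emit P2@[19:19]
i=20 'a': node 3→4
i=21 'c': node 4→5  emit P2@[21:21]
i=22 'c': node 5→6  emit P0@[17:22],P2@[22:22],P6@[18:22]
i=23 'c': node 6→18 ·f  emit P2@[23:23]
i=24 'c': node 18→3 ·f  emit P2@[24:24]
i=25 'a': node 3→4
i=26 'c': node 4→5  emit P2@[26:26]
i=27 'c': node 5→6  emit P0@[22:27],P2@[27:27],P6@[23:27]
i=28 'c': node 6→18 ·f  emit P2@[28:28]
i=29 'b': node 18→19
i=30 'b': node 19→20  emit P5@[25:30]
i=31 'a': node 20→10 ·f
i=32 'a': node 10→8 ·f  emit P1@[31:32]
i=33 'a': node 8→8 ·f  emit P1@[32:33]
i=34 'a': node 8→8 ·f  emit P1@[33:34]
i=35 'a': node 8→8 ·f  emit P1@[34:35]
i=36 'a': node 8→8 ·f  emit P1@[35:36]
i=37 'b': node 8→9 ·f
i=38 'b': node 9→12
i=39 'b': node 12→13
i=40 'b': node 13→14
i=41 'b': node 14→15  emit P4@[37:41]
i=42 'b': node 15→15 ·f  emit P4@[38:42]
i=43 'b': node 15→15 ·f  emit P4@[39:43]
i=44 'b': node 15→15 ·f  emit P4@[40:44]
i=45 'b': node 15→15 ·f  emit P4@[41:45]
i=46 'b': node 15→15 ·f  emit P4@[42:46]
i=47 'a': node 15→10 ·f
i=48 'c': node 10→16 ·f  emit P2@[48:48]

Matches: [[0,2],[1,2],[2,2],[4,2],[5,0],[5,2],[5,6],[6,2],[10,3],[15,3],[17,2],[18,2],[19,2],[21,2],[22,0],[22,2],[22,6],[23,2],[24,2],[26,2],[27,0],[27,2],[27,6],[28,2],[30,5],[32,1],[33,1],[34,1],[35,1],[36,1],[41,4],[42,4],[43,4],[44,4],[45,4],[46,4],[48,2]]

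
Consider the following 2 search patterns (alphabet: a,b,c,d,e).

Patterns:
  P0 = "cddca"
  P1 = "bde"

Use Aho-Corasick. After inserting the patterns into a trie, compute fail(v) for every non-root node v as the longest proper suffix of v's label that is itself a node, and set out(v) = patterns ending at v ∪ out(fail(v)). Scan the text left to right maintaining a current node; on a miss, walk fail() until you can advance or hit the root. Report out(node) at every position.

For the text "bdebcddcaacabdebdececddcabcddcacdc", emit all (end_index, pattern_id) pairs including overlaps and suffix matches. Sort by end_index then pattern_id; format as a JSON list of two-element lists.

Construct AC machine:
Trie nodes:
  n0 'ε': b→6 c→1
  n1 'c': d→2
  n2 'cd': d→3
  n3 'cdd': c→4
  n4 'cddc': a→5
  n5 'cddca': ·  ←P0
  n6 'b': d→7
  n7 'bd': e→8
  n8 'bde': ·  ←P1

BFS fail/out derivation:
  fail(1) 'c': from fail(0)=0 chase 'c': 0 ⇒ 0;  out=∅∪out(0)=∅
  fail(6) 'b': from fail(0)=0 chase 'b': 0 ⇒ 0;  out=∅∪out(0)=∅
  fail(2) 'cd': from fail(1)=0 chase 'd': 0 ⇒ 0;  out=∅∪out(0)=∅
  fail(7) 'bd': from fail(6)=0 chase 'd': 0 ⇒ 0;  out=∅∪out(0)=∅
  fail(3) 'cdd': from fail(2)=0 chase 'd': 0 ⇒ 0;  out=∅∪out(0)=∅
  fail(8) 'bde': from fail(7)=0 chase 'e': 0 ⇒ 0;  out={1}∪out(0)={1}
  fail(4) 'cddc': from fail(3)=0 chase 'c': 0 ⇒ 1;  out=∅∪out(1)=∅
  fail(5) 'cddca': from fail(4)=1 chase 'a': 1→0 ⇒ 0;  out={0}∪out(0)={0}

Scan:
pos 0 'b': at 6
pos 1 'd': at 7
pos 2 'e': at 8  ** P1@[0:2]
pos 3 'b': at 6 ·f
pos 4 'c': at 1 ·f
pos 5 'd': at 2
pos 6 'd': at 3
pos 7 'c': at 4
pos 8 'a': at 5  ** P0@[4:8]
pos 9 'a': at 0 ·f
pos 10 'c': at 1
pos 11 'a': at 0 ·f
pos 12 'b': at 6
pos 13 'd': at 7
pos 14 'e': at 8  ** P1@[12:14]
pos 15 'b': at 6 ·f
pos 16 'd': at 7
pos 17 'e': at 8  ** P1@[15:17]
pos 18 'c': at 1 ·f
pos 19 'e': at 0 ·f
pos 20 'c': at 1
pos 21 'd': at 2
pos 22 'd': at 3
pos 23 'c': at 4
pos 24 'a': at 5  ** P0@[20:24]
pos 25 'b': at 6 ·f
pos 26 'c': at 1 ·f
pos 27 'd': at 2
pos 28 'd': at 3
pos 29 'c': at 4
pos 30 'a': at 5  ** P0@[26:30]
pos 31 'c': at 1 ·f
pos 32 'd': at 2
pos 33 'c': at 1 ·f

Matches: [[2,1],[8,0],[14,1],[17,1],[24,0],[30,0]]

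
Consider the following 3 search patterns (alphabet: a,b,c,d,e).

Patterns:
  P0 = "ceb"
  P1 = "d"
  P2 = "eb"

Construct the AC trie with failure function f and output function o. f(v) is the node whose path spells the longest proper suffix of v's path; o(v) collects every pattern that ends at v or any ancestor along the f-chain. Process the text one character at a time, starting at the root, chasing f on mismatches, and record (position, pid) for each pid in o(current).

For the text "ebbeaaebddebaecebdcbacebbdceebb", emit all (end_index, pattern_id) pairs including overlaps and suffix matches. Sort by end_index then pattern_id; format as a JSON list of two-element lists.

Construct AC machine:
Trie (insert patterns):
  n0 'ε': c→1 d→4 e→5
  n1 'c': e→2
  n2 'ce': b→3
  n3 'ceb': ·  [P0 ends]
  n4 'd': ·  [P1 ends]
  n5 'e': b→6
  n6 'eb': ·  [P2 ends]

Failure links (BFS by depth):
  n1('c'): parent n0 fail=0; on 'c' 0 → fail=0;  out ∅∪∅=∅
  n4('d'): parent n0 fail=0; on 'd' 0 → fail=0;  out {1}∪∅={1}
  n5('e'): parent n0 fail=0; on 'e' 0 → fail=0;  out ∅∪∅=∅
  n2('ce'): parent n1 fail=0; on 'e' 0 → fail=5;  out ∅∪∅=∅
  n6('eb'): parent n5 fail=0; on 'b' 0 → fail=0;  out {2}∪∅={2}
  n3('ceb'): parent n2 fail=5; on 'b' 5 → fail=6;  out {0}∪{2}={0,2}

Text stream:
i=0 'e': node 0→5
i=1 'b': node 5→6  emit P2@[0:1]
i=2 'b': node 6→0 (via fail)
i=3 'e': node 0→5
i=4 'a': node 5→0 (via fail)
i=5 'a': node 0→0
i=6 'e': node 0→5
i=7 'b': node 5→6  emit P2@[6:7]
i=8 'd': node 6→4 (via fail)  emit P1@[8:8]
i=9 'd': node 4→4 (via fail)  emit P1@[9:9]
i=10 'e': node 4→5 (via fail)
i=11 'b': node 5→6  emit P2@[10:11]
i=12 'a': node 6→0 (via fail)
i=13 'e': node 0→5
i=14 'c': node 5→1 (via fail)
i=15 'e': node 1→2
i=16 'b': node 2→3  emit P0@[14:16],P2@[15:16]
i=17 'd': node 3→4 (via fail)  emit P1@[17:17]
i=18 'c': node 4→1 (via fail)
i=19 'b': node 1→0 (via fail)
i=20 'a': node 0→0
i=21 'c': node 0→1
i=22 'e': node 1→2
i=23 'b': node 2→3  emit P0@[21:23],P2@[22:23]
i=24 'b': node 3→0 (via fail)
i=25 'd': node 0→4  emit P1@[25:25]
i=26 'c': node 4→1 (via fail)
i=27 'e': node 1→2
i=28 'e': node 2→5 (via fail)
i=29 'b': node 5→6  emit P2@[28:29]
i=30 'b': node 6→0 (via fail)

All matches (sorted): [[1,2],[7,2],[8,1],[9,1],[11,2],[16,0],[16,2],[17,1],[23,0],[23,2],[25,1],[29,2]]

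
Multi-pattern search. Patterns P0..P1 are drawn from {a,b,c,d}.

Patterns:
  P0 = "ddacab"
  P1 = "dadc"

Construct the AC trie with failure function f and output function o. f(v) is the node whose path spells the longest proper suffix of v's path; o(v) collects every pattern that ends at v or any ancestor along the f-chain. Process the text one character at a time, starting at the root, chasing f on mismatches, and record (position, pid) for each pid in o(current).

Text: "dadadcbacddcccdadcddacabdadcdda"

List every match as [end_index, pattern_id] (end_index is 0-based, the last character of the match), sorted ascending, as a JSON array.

Construct AC machine:
Trie nodes:
  n0 'ε': d→1
  n1 'd': a→7 d→2
  n2 'dd': a→3
  n3 'dda': c→4
  n4 'ddac': a→5
  n5 'ddaca': b→6
  n6 'ddacab': ·  ←P0
  n7 'da': d→8
  n8 'dad': c→9
  n9 'dadc': ·  ←P1

BFS fail/out derivation:
  fail(1) 'd': from fail(0)=0 chase 'd': 0 ⇒ 0;  out=∅∪out(0)=∅
  fail(2) 'dd': from fail(1)=0 chase 'd': 0 ⇒ 1;  out=∅∪out(1)=∅
  fail(7) 'da': from fail(1)=0 chase 'a': 0 ⇒ 0;  out=∅∪out(0)=∅
  fail(3) 'dda': from fail(2)=1 chase 'a': 1 ⇒ 7;  out=∅∪out(7)=∅
  fail(8) 'dad': from fail(7)=0 chase 'd': 0 ⇒ 1;  out=∅∪out(1)=∅
  fail(4) 'ddac': from fail(3)=7 chase 'c': 7→0 ⇒ 0;  out=∅∪out(0)=∅
  fail(9) 'dadc': from fail(8)=1 chase 'c': 1→0 ⇒ 0;  out={1}∪out(0)={1}
  fail(5) 'ddaca': from fail(4)=0 chase 'a': 0 ⇒ 0;  out=∅∪out(0)=∅
  fail(6) 'ddacab': from fail(5)=0 chase 'b': 0 ⇒ 0;  out={0}∪out(0)={0}

Scan:
i=0 'd': node 0→1
i=1 'a': node 1→7
i=2 'd': node 7→8
i=3 'a': node 8→7 ·f
i=4 'd': node 7→8
i=5 'c': node 8→9  emit P1@[2:5]
i=6 'b': node 9→0 ·f
i=7 'a': node 0→0
i=8 'c': node 0→0
i=9 'd': node 0→1
i=10 'd': node 1→2
i=11 'c': node 2→0 ·f
i=12 'c': node 0→0
i=13 'c': node 0→0
i=14 'd': node 0→1
i=15 'a': node 1→7
i=16 'd': node 7→8
i=17 'c': node 8→9  emit P1@[14:17]
i=18 'd': node 9→1 ·f
i=19 'd': node 1→2
i=20 'a': node 2→3
i=21 'c': node 3→4
i=22 'a': node 4→5
i=23 'b': node 5→6  emit P0@[18:23]
i=24 'd': node 6→1 ·f
i=25 'a': node 1→7
i=26 'd': node 7→8
i=27 'c': node 8→9  emit P1@[24:27]
i=28 'd': node 9→1 ·f
i=29 'd': node 1→2
i=30 'a': node 2→3

Result: [[5,1],[17,1],[23,0],[27,1]]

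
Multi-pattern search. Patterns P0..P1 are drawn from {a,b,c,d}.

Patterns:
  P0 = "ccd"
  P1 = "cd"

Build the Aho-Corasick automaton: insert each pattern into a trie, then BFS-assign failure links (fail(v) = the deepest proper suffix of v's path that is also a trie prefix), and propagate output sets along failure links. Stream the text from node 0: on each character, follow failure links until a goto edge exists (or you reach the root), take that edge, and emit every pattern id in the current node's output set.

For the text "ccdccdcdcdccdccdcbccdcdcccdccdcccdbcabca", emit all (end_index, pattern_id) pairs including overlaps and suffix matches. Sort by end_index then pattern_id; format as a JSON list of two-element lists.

Build automaton:
Trie (insert patterns):
  0='ε' goto c→1
  1='c' goto c→2 d→4
  2='cc' goto d→3
  3='ccd' goto ·  [P0 ends]
  4='cd' goto ·  [P1 ends]

Failure links (BFS by depth):
  n1('c'): parent n0 fail=0; on 'c' 0 → fail=0;  out ∅∪∅=∅
  n2('cc'): parent n1 fail=0; on 'c' 0 → fail=1;  out ∅∪∅=∅
  n4('cd'): parent n1 fail=0; on 'd' 0 → fail=0;  out {1}∪∅={1}
  n3('ccd'): parent n2 fail=1; on 'd' 1 → fail=4;  out {0}∪{1}={0,1}

Scan:
i=0 'c': node 0→1
i=1 'c': node 1→2
i=2 'd': node 2→3  ** P0@[0:2],P1@[1:2]
i=3 'c': node 3→1 (via fail)
i=4 'c': node 1→2
i=5 'd': node 2→3  ** P0@[3:5],P1@[4:5]
i=6 'c': node 3→1 (via fail)
i=7 'd': node 1→4  ** P1@[6:7]
i=8 'c': node 4→1 (via fail)
i=9 'd': node 1→4  ** P1@[8:9]
i=10 'c': node 4→1 (via fail)
i=11 'c': node 1→2
i=12 'd': node 2→3  ** P0@[10:12],P1@[11:12]
i=13 'c': node 3→1 (via fail)
i=14 'c': node 1→2
i=15 'd': node 2→3  ** P0@[13:15],P1@[14:15]
i=16 'c': node 3→1 (via fail)
i=17 'b': node 1→0 (via fail)
i=18 'c': node 0→1
i=19 'c': node 1→2
i=20 'd': node 2→3  ** P0@[18:20],P1@[19:20]
i=21 'c': node 3→1 (via fail)
i=22 'd': node 1→4  ** P1@[21:22]
i=23 'c': node 4→1 (via fail)
i=24 'c': node 1→2
i=25 'c': node 2→2 (via fail)
i=26 'd': node 2→3  ** P0@[24:26],P1@[25:26]
i=27 'c': node 3→1 (via fail)
i=28 'c': node 1→2
i=29 'd': node 2→3  ** P0@[27:29],P1@[28:29]
i=30 'c': node 3→1 (via fail)
i=31 'c': node 1→2
i=32 'c': node 2→2 (via fail)
i=33 'd': node 2→3  ** P0@[31:33],P1@[32:33]
i=34 'b': node 3→0 (via fail)
i=35 'c': node 0→1
i=36 'a': node 1→0 (via fail)
i=37 'b': node 0→0
i=38 'c': node 0→1
i=39 'a': node 1→0 (via fail)

Matches: [[2,0],[2,1],[5,0],[5,1],[7,1],[9,1],[12,0],[12,1],[15,0],[15,1],[20,0],[20,1],[22,1],[26,0],[26,1],[29,0],[29,1],[33,0],[33,1]]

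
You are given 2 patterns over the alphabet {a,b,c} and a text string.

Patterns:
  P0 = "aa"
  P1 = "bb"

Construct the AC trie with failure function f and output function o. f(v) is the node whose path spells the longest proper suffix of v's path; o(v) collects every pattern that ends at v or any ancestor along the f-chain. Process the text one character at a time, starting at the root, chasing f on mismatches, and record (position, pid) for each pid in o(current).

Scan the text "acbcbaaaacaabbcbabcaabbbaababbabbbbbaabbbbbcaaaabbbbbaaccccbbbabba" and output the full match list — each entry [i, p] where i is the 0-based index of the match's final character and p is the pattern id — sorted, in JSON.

Build:
Trie nodes:
  0='ε' goto a→1 b→3
  1='a' goto a→2
  2='aa' goto ·  [P0 ends]
  3='b' goto b→4
  4='bb' goto ·  [P1 ends]

BFS fail/out derivation:
  n1('a'): parent n0 fail=0; on 'a' 0 → fail=0;  out ∅∪∅=∅
  n3('b'): parent n0 fail=0; on 'b' 0 → fail=0;  out ∅∪∅=∅
  n2('aa'): parent n1 fail=0; on 'a' 0 → fail=1;  out {0}∪∅={0}
  n4('bb'): parent n3 fail=0; on 'b' 0 → fail=3;  out {1}∪∅={1}

Scan:
pos 0 'a': at 1
pos 1 'c': at 0 (fail-walked)
pos 2 'b': at 3
pos 3 'c': at 0 (fail-walked)
pos 4 'b': at 3
pos 5 'a': at 1 (fail-walked)
pos 6 'a': at 2  emit P0@[5:6]
pos 7 'a': at 2 (fail-walked)  emit P0@[6:7]
pos 8 'a': at 2 (fail-walked)  emit P0@[7:8]
pos 9 'c': at 0 (fail-walked)
pos 10 'a': at 1
pos 11 'a': at 2  emit P0@[10:11]
pos 12 'b': at 3 (fail-walked)
pos 13 'b': at 4  emit P1@[12:13]
pos 14 'c': at 0 (fail-walked)
pos 15 'b': at 3
pos 16 'a': at 1 (fail-walked)
pos 17 'b': at 3 (fail-walked)
pos 18 'c': at 0 (fail-walked)
pos 19 'a': at 1
pos 20 'a': at 2  emit P0@[19:20]
pos 21 'b': at 3 (fail-walked)
pos 22 'b': at 4  emit P1@[21:22]
pos 23 'b': at 4 (fail-walked)  emit P1@[22:23]
pos 24 'a': at 1 (fail-walked)
pos 25 'a': at 2  emit P0@[24:25]
pos 26 'b': at 3 (fail-walked)
pos 27 'a': at 1 (fail-walked)
pos 28 'b': at 3 (fail-walked)
pos 29 'b': at 4  emit P1@[28:29]
pos 30 'a': at 1 (fail-walked)
pos 31 'b': at 3 (fail-walked)
pos 32 'b': at 4  emit P1@[31:32]
pos 33 'b': at 4 (fail-walked)  emit P1@[32:33]
pos 34 'b': at 4 (fail-walked)  emit P1@[33:34]
pos 35 'b': at 4 (fail-walked)  emit P1@[34:35]
pos 36 'a': at 1 (fail-walked)
pos 37 'a': at 2  emit P0@[36:37]
pos 38 'b': at 3 (fail-walked)
pos 39 'b': at 4  emit P1@[38:39]
pos 40 'b': at 4 (fail-walked)  emit P1@[39:40]
pos 41 'b': at 4 (fail-walked)  emit P1@[40:41]
pos 42 'b': at 4 (fail-walked)  emit P1@[41:42]
pos 43 'c': at 0 (fail-walked)
pos 44 'a': at 1
pos 45 'a': at 2  emit P0@[44:45]
pos 46 'a': at 2 (fail-walked)  emit P0@[45:46]
pos 47 'a': at 2 (fail-walked)  emit P0@[46:47]
pos 48 'b': at 3 (fail-walked)
pos 49 'b': at 4  emit P1@[48:49]
pos 50 'b': at 4 (fail-walked)  emit P1@[49:50]
pos 51 'b': at 4 (fail-walked)  emit P1@[50:51]
pos 52 'b': at 4 (fail-walked)  emit P1@[51:52]
pos 53 'a': at 1 (fail-walked)
pos 54 'a': at 2  emit P0@[53:54]
pos 55 'c': at 0 (fail-walked)
pos 56 'c': at 0
pos 57 'c': at 0
pos 58 'c': at 0
pos 59 'b': at 3
pos 60 'b': at 4  emit P1@[59:60]
pos 61 'b': at 4 (fail-walked)  emit P1@[60:61]
pos 62 'a': at 1 (fail-walked)
pos 63 'b': at 3 (fail-walked)
pos 64 'b': at 4  emit P1@[63:64]
pos 65 'a': at 1 (fail-walked)

Result: [[6,0],[7,0],[8,0],[11,0],[13,1],[20,0],[22,1],[23,1],[25,0],[29,1],[32,1],[33,1],[34,1],[35,1],[37,0],[39,1],[40,1],[41,1],[42,1],[45,0],[46,0],[47,0],[49,1],[50,1],[51,1],[52,1],[54,0],[60,1],[61,1],[64,1]]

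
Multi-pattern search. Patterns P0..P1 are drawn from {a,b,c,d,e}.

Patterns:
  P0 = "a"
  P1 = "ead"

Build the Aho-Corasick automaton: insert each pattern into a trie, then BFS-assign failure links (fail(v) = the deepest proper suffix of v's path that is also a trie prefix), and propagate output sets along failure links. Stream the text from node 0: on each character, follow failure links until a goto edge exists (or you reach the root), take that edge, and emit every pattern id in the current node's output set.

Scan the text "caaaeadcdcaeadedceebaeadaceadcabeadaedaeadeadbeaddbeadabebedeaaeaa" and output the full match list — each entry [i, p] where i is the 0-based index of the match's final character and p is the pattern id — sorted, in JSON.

Build:
Trie nodes:
  n0 'ε': a→1 e→2
  n1 'a': ·  [P0 ends]
  n2 'e': a→3
  n3 'ea': d→4
  n4 'ead': ·  [P1 ends]

BFS fail/out derivation:
  n1('a'): parent n0 fail=0; on 'a' 0 → fail=0;  out {0}∪∅={0}
  n2('e'): parent n0 fail=0; on 'e' 0 → fail=0;  out ∅∪∅=∅
  n3('ea'): parent n2 fail=0; on 'a' 0 → fail=1;  out ∅∪{0}={0}
  n4('ead'): parent n3 fail=1; on 'd' 1→0 → fail=0;  out {1}∪∅={1}

Run:
pos 0 'c': at 0
pos 1 'a': at 1  ** P0@[1:1]
pos 2 'a': at 1 ·f  ** P0@[2:2]
pos 3 'a': at 1 ·f  ** P0@[3:3]
pos 4 'e': at 2 ·f
pos 5 'a': at 3  ** P0@[5:5]
pos 6 'd': at 4  ** P1@[4:6]
pos 7 'c': at 0 ·f
pos 8 'd': at 0
pos 9 'c': at 0
pos 10 'a': at 1  ** P0@[10:10]
pos 11 'e': at 2 ·f
pos 12 'a': at 3  ** P0@[12:12]
pos 13 'd': at 4  ** P1@[11:13]
pos 14 'e': at 2 ·f
pos 15 'd': at 0 ·f
pos 16 'c': at 0
pos 17 'e': at 2
pos 18 'e': at 2 ·f
pos 19 'b': at 0 ·f
pos 20 'a': at 1  ** P0@[20:20]
pos 21 'e': at 2 ·f
pos 22 'a': at 3  ** P0@[22:22]
pos 23 'd': at 4  ** P1@[21:23]
pos 24 'a': at 1 ·f  ** P0@[24:24]
pos 25 'c': at 0 ·f
pos 26 'e': at 2
pos 27 'a': at 3  ** P0@[27:27]
pos 28 'd': at 4  ** P1@[26:28]
pos 29 'c': at 0 ·f
pos 30 'a': at 1  ** P0@[30:30]
pos 31 'b': at 0 ·f
pos 32 'e': at 2
pos 33 'a': at 3  ** P0@[33:33]
pos 34 'd': at 4  ** P1@[32:34]
pos 35 'a': at 1 ·f  ** P0@[35:35]
pos 36 'e': at 2 ·f
pos 37 'd': at 0 ·f
pos 38 'a': at 1  ** P0@[38:38]
pos 39 'e': at 2 ·f
pos 40 'a': at 3  ** P0@[40:40]
pos 41 'd': at 4  ** P1@[39:41]
pos 42 'e': at 2 ·f
pos 43 'a': at 3  ** P0@[43:43]
pos 44 'd': at 4  ** P1@[42:44]
pos 45 'b': at 0 ·f
pos 46 'e': at 2
pos 47 'a': at 3  ** P0@[47:47]
pos 48 'd': at 4  ** P1@[46:48]
pos 49 'd': at 0 ·f
pos 50 'b': at 0
pos 51 'e': at 2
pos 52 'a': at 3  ** P0@[52:52]
pos 53 'd': at 4  ** P1@[51:53]
pos 54 'a': at 1 ·f  ** P0@[54:54]
pos 55 'b': at 0 ·f
pos 56 'e': at 2
pos 57 'b': at 0 ·f
pos 58 'e': at 2
pos 59 'd': at 0 ·f
pos 60 'e': at 2
pos 61 'a': at 3  ** P0@[61:61]
pos 62 'a': at 1 ·f  ** P0@[62:62]
pos 63 'e': at 2 ·f
pos 64 'a': at 3  ** P0@[64:64]
pos 65 'a': at 1 ·f  ** P0@[65:65]

Matches: [[1,0],[2,0],[3,0],[5,0],[6,1],[10,0],[12,0],[13,1],[20,0],[22,0],[23,1],[24,0],[27,0],[28,1],[30,0],[33,0],[34,1],[35,0],[38,0],[40,0],[41,1],[43,0],[44,1],[47,0],[48,1],[52,0],[53,1],[54,0],[61,0],[62,0],[64,0],[65,0]]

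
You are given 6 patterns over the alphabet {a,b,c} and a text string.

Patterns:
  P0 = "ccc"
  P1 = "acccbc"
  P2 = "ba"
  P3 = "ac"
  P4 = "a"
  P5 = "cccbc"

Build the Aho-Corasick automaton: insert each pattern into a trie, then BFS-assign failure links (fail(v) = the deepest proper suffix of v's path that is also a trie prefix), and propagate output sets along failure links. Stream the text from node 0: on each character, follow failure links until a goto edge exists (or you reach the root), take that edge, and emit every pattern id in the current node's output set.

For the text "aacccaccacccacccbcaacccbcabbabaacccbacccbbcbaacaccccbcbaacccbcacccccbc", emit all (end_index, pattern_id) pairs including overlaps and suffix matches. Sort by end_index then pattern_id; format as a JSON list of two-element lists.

Construct AC machine:
Trie nodes:
  0='ε' goto a→4 b→10 c→1
  1='c' goto c→2
  2='cc' goto c→3
  3='ccc' goto b→12  [P0 ends]
  4='a' goto c→5  [P4 ends]
  5='ac' goto c→6  [P3 ends]
  6='acc' goto c→7
  7='accc' goto b→8
  8='acccb' goto c→9
  9='acccbc' goto ·  [P1 ends]
  10='b' goto a→11
  11='ba' goto ·  [P2 ends]
  12='cccb' goto c→13
  13='cccbc' goto ·  [P5 ends]

Failure links (BFS by depth):
  n1('c'): parent n0 fail=0; on 'c' 0 → fail=0;  out ∅∪∅=∅
  n4('a'): parent n0 fail=0; on 'a' 0 → fail=0;  out {4}∪∅={4}
  n10('b'): parent n0 fail=0; on 'b' 0 → fail=0;  out ∅∪∅=∅
  n2('cc'): parent n1 fail=0; on 'c' 0 → fail=1;  out ∅∪∅=∅
  n5('ac'): parent n4 fail=0; on 'c' 0 → fail=1;  out {3}∪∅={3}
  n11('ba'): parent n10 fail=0; on 'a' 0 → fail=4;  out {2}∪{4}={2,4}
  n3('ccc'): parent n2 fail=1; on 'c' 1 → fail=2;  out {0}∪∅={0}
  n6('acc'): parent n5 fail=1; on 'c' 1 → fail=2;  out ∅∪∅=∅
  n7('accc'): parent n6 fail=2; on 'c' 2 → fail=3;  out ∅∪{0}={0}
  n12('cccb'): parent n3 fail=2; on 'b' 2→1→0 → fail=10;  out ∅∪∅=∅
  n8('acccb'): parent n7 fail=3; on 'b' 3 → fail=12;  out ∅∪∅=∅
  n13('cccbc'): parent n12 fail=10; on 'c' 10→0 → fail=1;  out {5}∪∅={5}
  n9('acccbc'): parent n8 fail=12; on 'c' 12 → fail=13;  out {1}∪{5}={1,5}

Run:
i=0 'a': node 0→4  emit P4@[0:0]
i=1 'a': node 4→4 (fail-walked)  emit P4@[1:1]
i=2 'c': node 4→5  emit P3@[1:2]
i=3 'c': node 5→6
i=4 'c': node 6→7  emit P0@[2:4]
i=5 'a': node 7→4 (fail-walked)  emit P4@[5:5]
i=6 'c': node 4→5  emit P3@[5:6]
i=7 'c': node 5→6
i=8 'a': node 6→4 (fail-walked)  emit P4@[8:8]
i=9 'c': node 4→5  emit P3@[8:9]
i=10 'c': node 5→6
i=11 'c': node 6→7  emit P0@[9:11]
i=12 'a': node 7→4 (fail-walked)  emit P4@[12:12]
i=13 'c': node 4→5  emit P3@[12:13]
i=14 'c': node 5→6
i=15 'c': node 6→7  emit P0@[13:15]
i=16 'b': node 7→8
i=17 'c': node 8→9  emit P1@[12:17],P5@[13:17]
i=18 'a': node 9→4 (fail-walked)  emit P4@[18:18]
i=19 'a': node 4→4 (fail-walked)  emit P4@[19:19]
i=20 'c': node 4→5  emit P3@[19:20]
i=21 'c': node 5→6
i=22 'c': node 6→7  emit P0@[20:22]
i=23 'b': node 7→8
i=24 'c': node 8→9  emit P1@[19:24],P5@[20:24]
i=25 'a': node 9→4 (fail-walked)  emit P4@[25:25]
i=26 'b': node 4→10 (fail-walked)
i=27 'b': node 10→10 (fail-walked)
i=28 'a': node 10→11  emit P2@[27:28],P4@[28:28]
i=29 'b': node 11→10 (fail-walked)
i=30 'a': node 10→11  emit P2@[29:30],P4@[30:30]
i=31 'a': node 11→4 (fail-walked)  emit P4@[31:31]
i=32 'c': node 4→5  emit P3@[31:32]
i=33 'c': node 5→6
i=34 'c': node 6→7  emit P0@[32:34]
i=35 'b': node 7→8
i=36 'a': node 8→11 (fail-walked)  emit P2@[35:36],P4@[36:36]
i=37 'c': node 11→5 (fail-walked)  emit P3@[36:37]
i=38 'c': node 5→6
i=39 'c': node 6→7  emit P0@[37:39]
i=40 'b': node 7→8
i=41 'b': node 8→10 (fail-walked)
i=42 'c': node 10→1 (fail-walked)
i=43 'b': node 1→10 (fail-walked)
i=44 'a': node 10→11  emit P2@[43:44],P4@[44:44]
i=45 'a': node 11→4 (fail-walked)  emit P4@[45:45]
i=46 'c': node 4→5  emit P3@[45:46]
i=47 'a': node 5→4 (fail-walked)  emit P4@[47:47]
i=48 'c': node 4→5  emit P3@[47:48]
i=49 'c': node 5→6
i=50 'c': node 6→7  emit P0@[48:50]
i=51 'c': node 7→3 (fail-walked)  emit P0@[49:51]
i=52 'b': node 3→12
i=53 'c': node 12→13  emit P5@[49:53]
i=54 'b': node 13→10 (fail-walked)
i=55 'a': node 10→11  emit P2@[54:55],P4@[55:55]
i=56 'a': node 11→4 (fail-walked)  emit P4@[56:56]
i=57 'c': node 4→5  emit P3@[56:57]
i=58 'c': node 5→6
i=59 'c': node 6→7  emit P0@[57:59]
i=60 'b': node 7→8
i=61 'c': node 8→9  emit P1@[56:61],P5@[57:61]
i=62 'a': node 9→4 (fail-walked)  emit P4@[62:62]
i=63 'c': node 4→5  emit P3@[62:63]
i=64 'c': node 5→6
i=65 'c': node 6→7  emit P0@[63:65]
i=66 'c': node 7→3 (fail-walked)  emit P0@[64:66]
i=67 'c': node 3→3 (fail-walked)  emit P0@[65:67]
i=68 'b': node 3→12
i=69 'c': node 12→13  emit P5@[65:69]

Result: [[0,4],[1,4],[2,3],[4,0],[5,4],[6,3],[8,4],[9,3],[11,0],[12,4],[13,3],[15,0],[17,1],[17,5],[18,4],[19,4],[20,3],[22,0],[24,1],[24,5],[25,4],[28,2],[28,4],[30,2],[30,4],[31,4],[32,3],[34,0],[36,2],[36,4],[37,3],[39,0],[44,2],[44,4],[45,4],[46,3],[47,4],[48,3],[50,0],[51,0],[53,5],[55,2],[55,4],[56,4],[57,3],[59,0],[61,1],[61,5],[62,4],[63,3],[65,0],[66,0],[67,0],[69,5]]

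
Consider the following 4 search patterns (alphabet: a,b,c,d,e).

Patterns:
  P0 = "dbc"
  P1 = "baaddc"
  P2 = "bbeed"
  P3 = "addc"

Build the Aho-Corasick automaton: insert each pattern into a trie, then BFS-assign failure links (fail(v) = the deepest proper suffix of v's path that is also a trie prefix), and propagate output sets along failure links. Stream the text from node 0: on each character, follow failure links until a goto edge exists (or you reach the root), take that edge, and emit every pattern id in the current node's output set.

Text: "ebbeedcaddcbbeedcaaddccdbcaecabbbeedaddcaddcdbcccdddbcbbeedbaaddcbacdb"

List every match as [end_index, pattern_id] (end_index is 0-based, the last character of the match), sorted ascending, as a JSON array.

Build automaton:
Trie (insert patterns):
  0='ε' goto a→14 b→4 d→1
  1='d' goto b→2
  2='db' goto c→3
  3='dbc' goto ·  ←P0
  4='b' goto a→5 b→10
  5='ba' goto a→6
  6='baa' goto d→7
  7='baad' goto d→8
  8='baadd' goto c→9
  9='baaddc' goto ·  ←P1
  10='bb' goto e→11
  11='bbe' goto e→12
  12='bbee' goto d→13
  13='bbeed' goto ·  ←P2
  14='a' goto d→15
  15='ad' goto d→16
  16='add' goto c→17
  17='addc' goto ·  ←P3

BFS fail/out derivation:
  n1('d'): parent n0 fail=0; on 'd' 0 → fail=0;  out ∅∪∅=∅
  n4('b'): parent n0 fail=0; on 'b' 0 → fail=0;  out ∅∪∅=∅
  n14('a'): parent n0 fail=0; on 'a' 0 → fail=0;  out ∅∪∅=∅
  n2('db'): parent n1 fail=0; on 'b' 0 → fail=4;  out ∅∪∅=∅
  n5('ba'): parent n4 fail=0; on 'a' 0 → fail=14;  out ∅∪∅=∅
  n10('bb'): parent n4 fail=0; on 'b' 0 → fail=4;  out ∅∪∅=∅
  n15('ad'): parent n14 fail=0; on 'd' 0 → fail=1;  out ∅∪∅=∅
  n3('dbc'): parent n2 fail=4; on 'c' 4→0 → fail=0;  out {0}∪∅={0}
  n6('baa'): parent n5 fail=14; on 'a' 14→0 → fail=14;  out ∅∪∅=∅
  n11('bbe'): parent n10 fail=4; on 'e' 4→0 → fail=0;  out ∅∪∅=∅
  n16('add'): parent n15 fail=1; on 'd' 1→0 → fail=1;  out ∅∪∅=∅
  n7('baad'): parent n6 fail=14; on 'd' 14 → fail=15;  out ∅∪∅=∅
  n12('bbee'): parent n11 fail=0; on 'e' 0 → fail=0;  out ∅∪∅=∅
  n17('addc'): parent n16 fail=1; on 'c' 1→0 → fail=0;  out {3}∪∅={3}
  n8('baadd'): parent n7 fail=15; on 'd' 15 → fail=16;  out ∅∪∅=∅
  n13('bbeed'): parent n12 fail=0; on 'd' 0 → fail=1;  out {2}∪∅={2}
  n9('baaddc'): parent n8 fail=16; on 'c' 16 → fail=17;  out {1}∪{3}={1,3}

Run:
pos 0 'e': at 0
pos 1 'b': at 4
pos 2 'b': at 10
pos 3 'e': at 11
pos 4 'e': at 12
pos 5 'd': at 13  ** P2@[1:5]
pos 6 'c': at 0 (via fail)
pos 7 'a': at 14
pos 8 'd': at 15
pos 9 'd': at 16
pos 10 'c': at 17  ** P3@[7:10]
pos 11 'b': at 4 (via fail)
pos 12 'b': at 10
pos 13 'e': at 11
pos 14 'e': at 12
pos 15 'd': at 13  ** P2@[11:15]
pos 16 'c': at 0 (via fail)
pos 17 'a': at 14
pos 18 'a': at 14 (via fail)
pos 19 'd': at 15
pos 20 'd': at 16
pos 21 'c': at 17  ** P3@[18:21]
pos 22 'c': at 0 (via fail)
pos 23 'd': at 1
pos 24 'b': at 2
pos 25 'c': at 3  ** P0@[23:25]
pos 26 'a': at 14 (via fail)
pos 27 'e': at 0 (via fail)
pos 28 'c': at 0
pos 29 'a': at 14
pos 30 'b': at 4 (via fail)
pos 31 'b': at 10
pos 32 'b': at 10 (via fail)
pos 33 'e': at 11
pos 34 'e': at 12
pos 35 'd': at 13  ** P2@[31:35]
pos 36 'a': at 14 (via fail)
pos 37 'd': at 15
pos 38 'd': at 16
pos 39 'c': at 17  ** P3@[36:39]
pos 40 'a': at 14 (via fail)
pos 41 'd': at 15
pos 42 'd': at 16
pos 43 'c': at 17  ** P3@[40:43]
pos 44 'd': at 1 (via fail)
pos 45 'b': at 2
pos 46 'c': at 3  ** P0@[44:46]
pos 47 'c': at 0 (via fail)
pos 48 'c': at 0
pos 49 'd': at 1
pos 50 'd': at 1 (via fail)
pos 51 'd': at 1 (via fail)
pos 52 'b': at 2
pos 53 'c': at 3  ** P0@[51:53]
pos 54 'b': at 4 (via fail)
pos 55 'b': at 10
pos 56 'e': at 11
pos 57 'e': at 12
pos 58 'd': at 13  ** P2@[54:58]
pos 59 'b': at 2 (via fail)
pos 60 'a': at 5 (via fail)
pos 61 'a': at 6
pos 62 'd': at 7
pos 63 'd': at 8
pos 64 'c': at 9  ** P1@[59:64],P3@[61:64]
pos 65 'b': at 4 (via fail)
pos 66 'a': at 5
pos 67 'c': at 0 (via fail)
pos 68 'd': at 1
pos 69 'b': at 2

All matches (sorted): [[5,2],[10,3],[15,2],[21,3],[25,0],[35,2],[39,3],[43,3],[46,0],[53,0],[58,2],[64,1],[64,3]]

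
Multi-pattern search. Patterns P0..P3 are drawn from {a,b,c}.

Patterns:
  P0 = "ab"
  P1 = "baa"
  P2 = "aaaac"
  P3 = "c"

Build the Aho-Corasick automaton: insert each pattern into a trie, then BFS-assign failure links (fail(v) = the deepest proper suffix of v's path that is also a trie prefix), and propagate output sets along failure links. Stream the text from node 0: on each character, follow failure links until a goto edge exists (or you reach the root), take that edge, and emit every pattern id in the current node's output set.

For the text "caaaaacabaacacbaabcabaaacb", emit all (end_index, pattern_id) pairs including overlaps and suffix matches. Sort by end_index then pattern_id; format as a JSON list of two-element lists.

Build:
Trie (insert patterns):
  0='ε' goto a→1 b→3 c→10
  1='a' goto a→6 b→2
  2='ab' goto ·  [P0 ends]
  3='b' goto a→4
  4='ba' goto a→5
  5='baa' goto ·  [P1 ends]
  6='aa' goto a→7
  7='aaa' goto a→8
  8='aaaa' goto c→9
  9='aaaac' goto ·  [P2 ends]
  10='c' goto ·  [P3 ends]

Failure links (BFS by depth):
  fail(1) 'a': from fail(0)=0 chase 'a': 0 ⇒ 0;  out=∅∪out(0)=∅
  fail(3) 'b': from fail(0)=0 chase 'b': 0 ⇒ 0;  out=∅∪out(0)=∅
  fail(10) 'c': from fail(0)=0 chase 'c': 0 ⇒ 0;  out={3}∪out(0)={3}
  fail(2) 'ab': from fail(1)=0 chase 'b': 0 ⇒ 3;  out={0}∪out(3)={0}
  fail(4) 'ba': from fail(3)=0 chase 'a': 0 ⇒ 1;  out=∅∪out(1)=∅
  fail(6) 'aa': from fail(1)=0 chase 'a': 0 ⇒ 1;  out=∅∪out(1)=∅
  fail(5) 'baa': from fail(4)=1 chase 'a': 1 ⇒ 6;  out={1}∪out(6)={1}
  fail(7) 'aaa': from fail(6)=1 chase 'a': 1 ⇒ 6;  out=∅∪out(6)=∅
  fail(8) 'aaaa': from fail(7)=6 chase 'a': 6 ⇒ 7;  out=∅∪out(7)=∅
  fail(9) 'aaaac': from fail(8)=7 chase 'c': 7→6→1→0 ⇒ 10;  out={2}∪out(10)={2,3}

Run:
pos 0 'c': at 10  ** P3@[0:0]
pos 1 'a': at 1 (via fail)
pos 2 'a': at 6
pos 3 'a': at 7
pos 4 'a': at 8
pos 5 'a': at 8 (via fail)
pos 6 'c': at 9  ** P2@[2:6],P3@[6:6]
pos 7 'a': at 1 (via fail)
pos 8 'b': at 2  ** P0@[7:8]
pos 9 'a': at 4 (via fail)
pos 10 'a': at 5  ** P1@[8:10]
pos 11 'c': at 10 (via fail)  ** P3@[11:11]
pos 12 'a': at 1 (via fail)
pos 13 'c': at 10 (via fail)  ** P3@[13:13]
pos 14 'b': at 3 (via fail)
pos 15 'a': at 4
pos 16 'a': at 5  ** P1@[14:16]
pos 17 'b': at 2 (via fail)  ** P0@[16:17]
pos 18 'c': at 10 (via fail)  ** P3@[18:18]
pos 19 'a': at 1 (via fail)
pos 20 'b': at 2  ** P0@[19:20]
pos 21 'a': at 4 (via fail)
pos 22 'a': at 5  ** P1@[20:22]
pos 23 'a': at 7 (via fail)
pos 24 'c': at 10 (via fail)  ** P3@[24:24]
pos 25 'b': at 3 (via fail)

Result: [[0,3],[6,2],[6,3],[8,0],[10,1],[11,3],[13,3],[16,1],[17,0],[18,3],[20,0],[22,1],[24,3]]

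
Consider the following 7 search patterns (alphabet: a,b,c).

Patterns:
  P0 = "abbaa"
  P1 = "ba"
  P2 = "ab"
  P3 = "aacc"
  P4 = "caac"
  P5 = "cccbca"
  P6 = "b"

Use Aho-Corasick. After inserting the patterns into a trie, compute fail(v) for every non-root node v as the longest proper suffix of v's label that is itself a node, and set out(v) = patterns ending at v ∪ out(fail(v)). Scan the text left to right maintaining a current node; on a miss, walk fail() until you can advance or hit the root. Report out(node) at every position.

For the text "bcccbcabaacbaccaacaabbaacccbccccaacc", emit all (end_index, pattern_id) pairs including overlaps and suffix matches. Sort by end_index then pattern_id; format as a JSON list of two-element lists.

Build automaton:
Trie (insert patterns):
  0='ε' goto a→1 b→6 c→11
  1='a' goto a→8 b→2
  2='ab' goto b→3  [P2 ends]
  3='abb' goto a→4
  4='abba' goto a→5
  5='abbaa' goto ·  [P0 ends]
  6='b' goto a→7  [P6 ends]
  7='ba' goto ·  [P1 ends]
  8='aa' goto c→9
  9='aac' goto c→10
  10='aacc' goto ·  [P3 ends]
  11='c' goto a→12 c→15
  12='ca' goto a→13
  13='caa' goto c→14
  14='caac' goto ·  [P4 ends]
  15='cc' goto c→16
  16='ccc' goto b→17
  17='cccb' goto c→18
  18='cccbc' goto a→19
  19='cccbca' goto ·  [P5 ends]

BFS fail/out derivation:
  fail(1) 'a': from fail(0)=0 chase 'a': 0 ⇒ 0;  out=∅∪out(0)=∅
  fail(6) 'b': from fail(0)=0 chase 'b': 0 ⇒ 0;  out={6}∪out(0)={6}
  fail(11) 'c': from fail(0)=0 chase 'c': 0 ⇒ 0;  out=∅∪out(0)=∅
  fail(2) 'ab': from fail(1)=0 chase 'b': 0 ⇒ 6;  out={2}∪out(6)={2,6}
  fail(7) 'ba': from fail(6)=0 chase 'a': 0 ⇒ 1;  out={1}∪out(1)={1}
  fail(8) 'aa': from fail(1)=0 chase 'a': 0 ⇒ 1;  out=∅∪out(1)=∅
  fail(12) 'ca': from fail(11)=0 chase 'a': 0 ⇒ 1;  out=∅∪out(1)=∅
  fail(15) 'cc': from fail(11)=0 chase 'c': 0 ⇒ 11;  out=∅∪out(11)=∅
  fail(3) 'abb': from fail(2)=6 chase 'b': 6→0 ⇒ 6;  out=∅∪out(6)={6}
  fail(9) 'aac': from fail(8)=1 chase 'c': 1→0 ⇒ 11;  out=∅∪out(11)=∅
  fail(13) 'caa': from fail(12)=1 chase 'a': 1 ⇒ 8;  out=∅∪out(8)=∅
  fail(16) 'ccc': from fail(15)=11 chase 'c': 11 ⇒ 15;  out=∅∪out(15)=∅
  fail(4) 'abba': from fail(3)=6 chase 'a': 6 ⇒ 7;  out=∅∪out(7)={1}
  fail(10) 'aacc': from fail(9)=11 chase 'c': 11 ⇒ 15;  out={3}∪out(15)={3}
  fail(14) 'caac': from fail(13)=8 chase 'c': 8 ⇒ 9;  out={4}∪out(9)={4}
  fail(17) 'cccb': from fail(16)=15 chase 'b': 15→11→0 ⇒ 6;  out=∅∪out(6)={6}
  fail(5) 'abbaa': from fail(4)=7 chase 'a': 7→1 ⇒ 8;  out={0}∪out(8)={0}
  fail(18) 'cccbc': from fail(17)=6 chase 'c': 6→0 ⇒ 11;  out=∅∪out(11)=∅
  fail(19) 'cccbca': from fail(18)=11 chase 'a': 11 ⇒ 12;  out={5}∪out(12)={5}

Run:
pos 0 'b': at 6  emit P6@[0:0]
pos 1 'c': at 11 (fail-walked)
pos 2 'c': at 15
pos 3 'c': at 16
pos 4 'b': at 17  emit P6@[4:4]
pos 5 'c': at 18
pos 6 'a': at 19  emit P5@[1:6]
pos 7 'b': at 2 (fail-walked)  emit P2@[6:7],P6@[7:7]
pos 8 'a': at 7 (fail-walked)  emit P1@[7:8]
pos 9 'a': at 8 (fail-walked)
pos 10 'c': at 9
pos 11 'b': at 6 (fail-walked)  emit P6@[11:11]
pos 12 'a': at 7  emit P1@[11:12]
pos 13 'c': at 11 (fail-walked)
pos 14 'c': at 15
pos 15 'a': at 12 (fail-walked)
pos 16 'a': at 13
pos 17 'c': at 14  emit P4@[14:17]
pos 18 'a': at 12 (fail-walked)
pos 19 'a': at 13
pos 20 'b': at 2 (fail-walked)  emit P2@[19:20],P6@[20:20]
pos 21 'b': at 3  emit P6@[21:21]
pos 22 'a': at 4  emit P1@[21:22]
pos 23 'a': at 5  emit P0@[19:23]
pos 24 'c': at 9 (fail-walked)
pos 25 'c': at 10  emit P3@[22:25]
pos 26 'c': at 16 (fail-walked)
pos 27 'b': at 17  emit P6@[27:27]
pos 28 'c': at 18
pos 29 'c': at 15 (fail-walked)
pos 30 'c': at 16
pos 31 'c': at 16 (fail-walked)
pos 32 'a': at 12 (fail-walked)
pos 33 'a': at 13
pos 34 'c': at 14  emit P4@[31:34]
pos 35 'c': at 10 (fail-walked)  emit P3@[32:35]

Result: [[0,6],[4,6],[6,5],[7,2],[7,6],[8,1],[11,6],[12,1],[17,4],[20,2],[20,6],[21,6],[22,1],[23,0],[25,3],[27,6],[34,4],[35,3]]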